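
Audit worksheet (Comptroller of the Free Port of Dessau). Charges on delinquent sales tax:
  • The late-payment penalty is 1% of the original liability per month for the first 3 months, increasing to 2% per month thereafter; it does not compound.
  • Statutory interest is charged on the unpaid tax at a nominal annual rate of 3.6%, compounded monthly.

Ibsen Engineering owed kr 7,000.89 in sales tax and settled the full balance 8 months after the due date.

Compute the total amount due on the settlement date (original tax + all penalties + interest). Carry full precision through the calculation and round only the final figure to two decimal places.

kr 8,080.80

Penalty, months 1–3: 3 × 1% × kr 7,000.89 = kr 210.03…
Penalty, months 4–8: 5 × 2% × kr 7,000.89 = kr 700.09…
Interest (3.6%/yr ÷ 12 = 0.3%/month): kr 7,000.89 × ((1 + 0.003)^8 − 1) = kr 169.7962…
Total = kr 7,000.89 + kr 910.1157 + kr 169.7962… = kr 8,080.80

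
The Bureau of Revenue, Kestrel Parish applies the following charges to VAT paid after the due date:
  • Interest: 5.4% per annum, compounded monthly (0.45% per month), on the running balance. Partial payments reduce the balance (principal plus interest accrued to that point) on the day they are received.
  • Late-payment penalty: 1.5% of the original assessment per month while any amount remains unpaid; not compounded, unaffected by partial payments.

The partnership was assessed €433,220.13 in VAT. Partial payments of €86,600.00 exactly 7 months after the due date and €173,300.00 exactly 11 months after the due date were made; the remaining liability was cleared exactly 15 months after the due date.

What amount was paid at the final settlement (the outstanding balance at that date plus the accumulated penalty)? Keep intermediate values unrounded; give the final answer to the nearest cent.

€294,668.69

Balance at month 7: €433,220.1300 × (1 + 0.0045)^7 = €447,052.1789…
After €86,600.00 payment: €447,052.1789… − €86,600.00 = €360,452.1789…
Balance at month 11: €360,452.1789… × (1 + 0.0045)^4 = €366,984.2446…
After €173,300.00 payment: €366,984.2446… − €173,300.00 = €193,684.2446…
Balance at month 15: €193,684.2446… × (1 + 0.0045)^4 = €197,194.1643…
Penalty: 15 × 1.5% × €433,220.13 = €97,474.53…
Final settlement = outstanding balance + penalty = €197,194.1643… + €97,474.53… = €294,668.69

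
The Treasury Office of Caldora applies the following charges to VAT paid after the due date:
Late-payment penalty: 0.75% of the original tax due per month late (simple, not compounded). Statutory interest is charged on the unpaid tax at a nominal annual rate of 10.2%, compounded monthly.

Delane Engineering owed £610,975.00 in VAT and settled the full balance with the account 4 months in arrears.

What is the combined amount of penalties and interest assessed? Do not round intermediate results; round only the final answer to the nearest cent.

£39,368.76

Late-payment penalty = 0.75% × £610,975.00 × 4 mo = £18,329.25
Interest (10.2%/yr ÷ 12 = 0.85%/month): £610,975.00 × ((1 + 0.0085)^4 − 1) = £21,039.5117…
Penalties + interest = £18,329.2500 + £21,039.5117… = £39,368.76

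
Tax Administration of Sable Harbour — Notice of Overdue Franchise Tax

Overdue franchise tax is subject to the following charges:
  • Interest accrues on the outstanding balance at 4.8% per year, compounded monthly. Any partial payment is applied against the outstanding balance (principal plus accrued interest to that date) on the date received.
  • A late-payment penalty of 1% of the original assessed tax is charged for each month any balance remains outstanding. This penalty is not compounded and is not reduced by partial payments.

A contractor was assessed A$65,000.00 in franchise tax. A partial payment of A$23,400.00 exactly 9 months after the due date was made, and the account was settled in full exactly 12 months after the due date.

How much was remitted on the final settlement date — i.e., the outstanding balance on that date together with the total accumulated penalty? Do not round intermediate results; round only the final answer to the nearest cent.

A$52,307.64

Monthly rate = 4.8% ÷ 12 = 0.4%
Balance at month 9: A$65,000.0000 × (1 + 0.004)^9 = A$67,377.7915…
After A$23,400.00 payment: A$67,377.7915… − A$23,400.00 = A$43,977.7915…
Balance at month 12: A$43,977.7915… × (1 + 0.004)^3 = A$44,507.6388…
Penalty: 12 × 1% × A$65,000.00 = A$7,800.00
Final settlement = outstanding balance + penalty = A$44,507.6388… + A$7,800.00 = A$52,307.64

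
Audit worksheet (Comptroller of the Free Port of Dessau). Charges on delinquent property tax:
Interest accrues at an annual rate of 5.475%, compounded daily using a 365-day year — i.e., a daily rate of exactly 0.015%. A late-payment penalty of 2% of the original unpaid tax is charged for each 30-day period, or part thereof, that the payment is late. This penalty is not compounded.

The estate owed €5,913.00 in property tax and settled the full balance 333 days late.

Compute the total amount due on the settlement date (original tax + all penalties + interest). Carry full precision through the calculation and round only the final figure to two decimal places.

€7,634.95

Penalty periods: ⌈333/30⌉ = 12; penalty = 12 × 2% × €5,913.00 = €1,419.12
Interest: €5,913.00 × ((1 + 0.00015)^333 − 1) = €5,913.00 × 0.05121460… = €302.8319…
Total = €5,913.00 + €1,419.1200 + €302.8319… = €7,634.95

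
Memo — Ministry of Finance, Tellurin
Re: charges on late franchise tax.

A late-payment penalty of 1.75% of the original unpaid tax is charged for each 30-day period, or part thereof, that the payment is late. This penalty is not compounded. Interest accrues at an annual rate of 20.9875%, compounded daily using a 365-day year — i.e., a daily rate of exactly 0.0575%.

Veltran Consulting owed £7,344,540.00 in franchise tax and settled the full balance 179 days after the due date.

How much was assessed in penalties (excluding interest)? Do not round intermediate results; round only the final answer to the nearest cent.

£771,176.70

Penalty periods: ⌈179/30⌉ = 6; penalty = 6 × 1.75% × £7,344,540.00 = £771,176.70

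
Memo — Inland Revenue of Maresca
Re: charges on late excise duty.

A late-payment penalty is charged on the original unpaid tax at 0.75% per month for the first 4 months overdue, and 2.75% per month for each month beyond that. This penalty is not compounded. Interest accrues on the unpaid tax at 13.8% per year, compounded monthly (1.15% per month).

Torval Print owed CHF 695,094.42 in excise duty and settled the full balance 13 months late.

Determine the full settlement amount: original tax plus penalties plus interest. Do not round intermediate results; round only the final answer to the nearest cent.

Penalty, months 1–4: 4 × 0.75% × CHF 695,094.42 = CHF 20,852.83…
Penalty, months 5–13: 9 × 2.75% × CHF 695,094.42 = CHF 172,035.87…
Interest: CHF 695,094.42 × ((1 + 0.0115)^13 − 1) = CHF 695,094.42 × 0.1602632… = CHF 111,398.0828…
Total = CHF 695,094.42 + CHF 192,888.7016… + CHF 111,398.0828… = CHF 999,381.20

CHF 999,381.20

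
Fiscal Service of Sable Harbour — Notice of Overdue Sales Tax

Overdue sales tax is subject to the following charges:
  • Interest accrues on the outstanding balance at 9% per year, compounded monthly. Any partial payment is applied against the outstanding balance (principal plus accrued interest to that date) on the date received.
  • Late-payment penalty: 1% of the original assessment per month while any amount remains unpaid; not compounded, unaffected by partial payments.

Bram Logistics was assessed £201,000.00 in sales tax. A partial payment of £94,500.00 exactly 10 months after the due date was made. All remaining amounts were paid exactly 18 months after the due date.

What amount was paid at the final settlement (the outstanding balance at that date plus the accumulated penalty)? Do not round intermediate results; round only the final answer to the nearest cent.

Monthly rate = 9% ÷ 12 = 0.75%
Balance at month 10: £201,000.0000 × (1 + 0.0075)^10 = £216,594.0916…
After £94,500.00 payment: £216,594.0916… − £94,500.00 = £122,094.0916…
Balance at month 18: £122,094.0916… × (1 + 0.0075)^8 = £129,614.9470…
Penalty: 18 × 1% × £201,000.00 = £36,180.00
Final settlement = outstanding balance + penalty = £129,614.9470… + £36,180.00 = £165,794.95

£165,794.95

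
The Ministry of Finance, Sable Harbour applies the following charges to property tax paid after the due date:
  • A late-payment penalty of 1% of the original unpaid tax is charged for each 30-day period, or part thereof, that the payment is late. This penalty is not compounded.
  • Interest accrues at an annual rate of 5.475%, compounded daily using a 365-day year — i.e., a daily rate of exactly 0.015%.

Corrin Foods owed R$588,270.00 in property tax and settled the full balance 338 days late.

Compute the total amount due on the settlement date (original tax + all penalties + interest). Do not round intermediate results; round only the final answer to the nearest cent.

R$689,454.35

Penalty periods: ⌈338/30⌉ = 12; penalty = 12 × 1% × R$588,270.00 = R$70,592.40
Interest: R$588,270.00 × ((1 + 0.00015)^338 − 1) = R$588,270.00 × 0.05200324… = R$30,591.9483…
Total = R$588,270.00 + R$70,592.4000 + R$30,591.9483… = R$689,454.35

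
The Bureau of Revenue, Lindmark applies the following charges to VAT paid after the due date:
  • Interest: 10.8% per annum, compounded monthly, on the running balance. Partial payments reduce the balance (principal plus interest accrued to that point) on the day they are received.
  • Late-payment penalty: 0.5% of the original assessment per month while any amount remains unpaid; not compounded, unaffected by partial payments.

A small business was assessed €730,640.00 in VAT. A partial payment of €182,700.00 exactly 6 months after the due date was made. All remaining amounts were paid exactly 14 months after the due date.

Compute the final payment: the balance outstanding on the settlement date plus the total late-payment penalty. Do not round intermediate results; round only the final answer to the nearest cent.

€683,153.45

Monthly rate = 10.8% ÷ 12 = 0.9%
Balance at month 6: €730,640.0000 × (1 + 0.009)^6 = €770,993.0125…
After €182,700.00 payment: €770,993.0125… − €182,700.00 = €588,293.0125…
Balance at month 14: €588,293.0125… × (1 + 0.009)^8 = €632,008.6466…
Penalty: 14 × 0.5% × €730,640.00 = €51,144.80
Final settlement = outstanding balance + penalty = €632,008.6466… + €51,144.80 = €683,153.45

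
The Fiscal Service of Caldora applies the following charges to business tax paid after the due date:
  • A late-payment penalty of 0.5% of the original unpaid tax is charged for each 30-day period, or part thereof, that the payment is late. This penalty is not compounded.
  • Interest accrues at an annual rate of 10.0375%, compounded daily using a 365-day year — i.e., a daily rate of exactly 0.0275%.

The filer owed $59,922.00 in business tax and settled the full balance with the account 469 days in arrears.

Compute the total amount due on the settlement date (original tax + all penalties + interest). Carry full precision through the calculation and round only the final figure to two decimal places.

Penalty periods: ⌈469/30⌉ = 16; penalty = 16 × 0.5% × $59,922.00 = $4,793.76
Interest: $59,922.00 × ((1 + 0.000275)^469 − 1) = $59,922.00 × 0.13764151… = $8,247.7546…
Total = $59,922.00 + $4,793.7600 + $8,247.7546… = $72,963.51

$72,963.51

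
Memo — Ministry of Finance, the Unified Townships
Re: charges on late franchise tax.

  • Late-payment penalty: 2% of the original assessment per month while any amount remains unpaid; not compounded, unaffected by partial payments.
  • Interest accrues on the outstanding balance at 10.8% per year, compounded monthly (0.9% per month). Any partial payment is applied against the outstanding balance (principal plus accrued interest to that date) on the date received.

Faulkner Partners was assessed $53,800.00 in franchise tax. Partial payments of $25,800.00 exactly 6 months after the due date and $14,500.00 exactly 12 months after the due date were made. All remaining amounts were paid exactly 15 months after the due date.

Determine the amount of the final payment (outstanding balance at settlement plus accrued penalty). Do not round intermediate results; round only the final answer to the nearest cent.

$34,817.24

Balance at month 6: $53,800.0000 × (1 + 0.009)^6 = $56,771.3567…
After $25,800.00 payment: $56,771.3567… − $25,800.00 = $30,971.3567…
Balance at month 12: $30,971.3567… × (1 + 0.009)^6 = $32,681.8948…
After $14,500.00 payment: $32,681.8948… − $14,500.00 = $18,181.8948…
Balance at month 15: $18,181.8948… × (1 + 0.009)^3 = $18,677.2374…
Penalty: 15 × 2% × $53,800.00 = $16,140.00
Final settlement = outstanding balance + penalty = $18,677.2374… + $16,140.00 = $34,817.24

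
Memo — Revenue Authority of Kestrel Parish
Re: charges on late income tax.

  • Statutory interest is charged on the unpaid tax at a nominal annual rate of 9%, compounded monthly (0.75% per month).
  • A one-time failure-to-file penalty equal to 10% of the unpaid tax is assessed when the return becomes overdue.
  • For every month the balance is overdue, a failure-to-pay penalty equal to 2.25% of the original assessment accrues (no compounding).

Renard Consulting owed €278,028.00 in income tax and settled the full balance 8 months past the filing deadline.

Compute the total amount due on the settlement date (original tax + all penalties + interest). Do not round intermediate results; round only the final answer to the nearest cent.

Failure-to-file penalty: 10% × €278,028.00 = €27,802.80
Failure-to-pay penalty = 2.25% × €278,028.00 × 8 mo = €50,045.04
Interest: €278,028.00 × ((1 + 0.0075)^8 − 1) = €278,028.00 × 0.0615988… = €17,126.2045…
Total = €278,028.00 + €77,847.8400 + €17,126.2045… = €373,002.04

€373,002.04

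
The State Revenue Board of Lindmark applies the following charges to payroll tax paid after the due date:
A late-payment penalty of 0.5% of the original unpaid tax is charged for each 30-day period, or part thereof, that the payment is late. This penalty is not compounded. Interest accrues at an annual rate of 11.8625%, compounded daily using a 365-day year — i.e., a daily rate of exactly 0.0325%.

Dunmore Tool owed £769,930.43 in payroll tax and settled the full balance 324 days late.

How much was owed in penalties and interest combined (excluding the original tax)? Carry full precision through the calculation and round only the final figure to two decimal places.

£127,827.60

Penalty periods: ⌈324/30⌉ = 11; penalty = 11 × 0.5% × £769,930.43 = £42,346.17…
Interest: £769,930.43 × ((1 + 0.000325)^324 − 1) = £769,930.43 × 0.11102487… = £85,481.4232…
Penalties + interest = £42,346.1737… + £85,481.4232… = £127,827.60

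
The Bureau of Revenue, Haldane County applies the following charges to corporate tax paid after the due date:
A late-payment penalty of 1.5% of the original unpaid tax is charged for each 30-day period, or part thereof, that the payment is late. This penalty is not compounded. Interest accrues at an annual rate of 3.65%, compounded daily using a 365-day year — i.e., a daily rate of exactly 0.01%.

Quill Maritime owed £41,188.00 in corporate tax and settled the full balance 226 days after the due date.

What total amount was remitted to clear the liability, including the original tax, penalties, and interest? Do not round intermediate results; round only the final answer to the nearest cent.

Penalty periods: ⌈226/30⌉ = 8; penalty = 8 × 1.5% × £41,188.00 = £4,942.56
Interest: £41,188.00 × ((1 + 0.0001)^226 − 1) = £41,188.00 × 0.02285616… = £941.3995…
Total = £41,188.00 + £4,942.5600 + £941.3995… = £47,071.96

£47,071.96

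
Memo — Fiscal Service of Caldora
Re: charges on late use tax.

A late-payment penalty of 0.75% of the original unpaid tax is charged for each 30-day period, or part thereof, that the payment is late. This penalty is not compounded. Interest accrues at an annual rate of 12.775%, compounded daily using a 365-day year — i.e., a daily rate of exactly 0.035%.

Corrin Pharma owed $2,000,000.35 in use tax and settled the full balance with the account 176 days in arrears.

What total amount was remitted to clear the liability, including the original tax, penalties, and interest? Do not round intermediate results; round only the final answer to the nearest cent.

Penalty periods: ⌈176/30⌉ = 6; penalty = 6 × 0.75% × $2,000,000.35 = $90,000.02…
Interest: $2,000,000.35 × ((1 + 0.00035)^176 − 1) = $2,000,000.35 × 0.06352538… = $127,050.7876…
Total = $2,000,000.35 + $90,000.0158… + $127,050.7876… = $2,217,051.15

$2,217,051.15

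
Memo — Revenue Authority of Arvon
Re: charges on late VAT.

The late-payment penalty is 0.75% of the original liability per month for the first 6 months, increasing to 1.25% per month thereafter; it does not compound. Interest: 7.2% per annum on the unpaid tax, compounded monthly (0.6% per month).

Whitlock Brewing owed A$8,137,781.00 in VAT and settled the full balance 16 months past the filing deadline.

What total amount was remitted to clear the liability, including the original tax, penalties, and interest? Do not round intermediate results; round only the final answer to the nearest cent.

Penalty, months 1–6: 6 × 0.75% × A$8,137,781.00 = A$366,200.15…
Penalty, months 7–16: 10 × 1.25% × A$8,137,781.00 = A$1,017,222.63…
Interest: A$8,137,781.00 × ((1 + 0.006)^16 − 1) = A$8,137,781.00 × 0.1004434… = A$817,386.0101…
Total = A$8,137,781.00 + A$1,383,422.7700 + A$817,386.0101… = A$10,338,589.78

A$10,338,589.78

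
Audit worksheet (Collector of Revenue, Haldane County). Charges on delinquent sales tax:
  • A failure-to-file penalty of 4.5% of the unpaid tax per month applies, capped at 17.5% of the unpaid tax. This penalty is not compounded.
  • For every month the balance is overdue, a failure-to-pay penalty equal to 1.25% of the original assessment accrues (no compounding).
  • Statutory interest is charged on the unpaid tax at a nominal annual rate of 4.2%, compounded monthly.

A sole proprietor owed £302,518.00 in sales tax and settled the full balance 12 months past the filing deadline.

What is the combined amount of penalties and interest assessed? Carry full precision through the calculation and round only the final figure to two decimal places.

£111,271.57

Failure-to-file: 12 × 4.5% × £302,518.00 = £163,359.72, capped at 17.5% × £302,518.00 = £52,940.65
Failure-to-pay penalty: 12 × 1.25% × £302,518.00 = £45,377.70
Interest (4.2%/yr ÷ 12 = 0.35%/month): £302,518.00 × ((1 + 0.0035)^12 − 1) = £12,953.2179…
Penalties + interest = £98,318.3500 + £12,953.2179… = £111,271.57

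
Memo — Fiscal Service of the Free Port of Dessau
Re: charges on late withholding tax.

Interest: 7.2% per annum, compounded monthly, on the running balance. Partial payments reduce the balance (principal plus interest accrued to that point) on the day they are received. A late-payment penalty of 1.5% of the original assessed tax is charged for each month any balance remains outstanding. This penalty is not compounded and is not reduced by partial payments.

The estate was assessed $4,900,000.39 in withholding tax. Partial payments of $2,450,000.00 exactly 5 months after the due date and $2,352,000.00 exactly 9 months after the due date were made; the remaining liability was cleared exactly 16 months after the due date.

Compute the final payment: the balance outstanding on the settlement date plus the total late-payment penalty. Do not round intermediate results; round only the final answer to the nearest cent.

$1,498,953.58

Monthly rate = 7.2% ÷ 12 = 0.6%
Balance at month 5: $4,900,000.3900 × (1 + 0.006)^5 = $5,048,775.0176…
After $2,450,000.00 payment: $5,048,775.0176… − $2,450,000.00 = $2,598,775.0176…
Balance at month 9: $2,598,775.0176… × (1 + 0.006)^4 = $2,661,709.2022…
After $2,352,000.00 payment: $2,661,709.2022… − $2,352,000.00 = $309,709.2022…
Balance at month 16: $309,709.2022… × (1 + 0.006)^7 = $322,953.4843…
Penalty: 16 × 1.5% × $4,900,000.39 = $1,176,000.09…
Final settlement = outstanding balance + penalty = $322,953.4843… + $1,176,000.09… = $1,498,953.58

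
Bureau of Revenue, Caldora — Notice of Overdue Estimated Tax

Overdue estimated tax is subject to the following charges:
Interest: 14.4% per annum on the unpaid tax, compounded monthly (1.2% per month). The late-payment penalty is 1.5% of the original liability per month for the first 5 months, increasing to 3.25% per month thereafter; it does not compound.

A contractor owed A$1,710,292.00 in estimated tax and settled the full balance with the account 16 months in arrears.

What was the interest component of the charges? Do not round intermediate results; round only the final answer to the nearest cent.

Interest: A$1,710,292.00 × ((1 + 0.012)^16 − 1) = A$1,710,292.00 × 0.2102865… = A$359,651.3712…

A$359,651.37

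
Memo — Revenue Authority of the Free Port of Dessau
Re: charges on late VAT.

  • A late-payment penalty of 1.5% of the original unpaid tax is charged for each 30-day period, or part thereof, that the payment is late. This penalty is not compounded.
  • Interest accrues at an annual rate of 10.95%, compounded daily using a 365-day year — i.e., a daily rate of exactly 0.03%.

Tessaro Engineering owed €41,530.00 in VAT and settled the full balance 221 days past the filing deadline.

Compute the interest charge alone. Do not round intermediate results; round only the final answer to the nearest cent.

€2,846.33

Interest: €41,530.00 × ((1 + 0.0003)^221 − 1) = €41,530.00 × 0.06853661… = €2,846.3254…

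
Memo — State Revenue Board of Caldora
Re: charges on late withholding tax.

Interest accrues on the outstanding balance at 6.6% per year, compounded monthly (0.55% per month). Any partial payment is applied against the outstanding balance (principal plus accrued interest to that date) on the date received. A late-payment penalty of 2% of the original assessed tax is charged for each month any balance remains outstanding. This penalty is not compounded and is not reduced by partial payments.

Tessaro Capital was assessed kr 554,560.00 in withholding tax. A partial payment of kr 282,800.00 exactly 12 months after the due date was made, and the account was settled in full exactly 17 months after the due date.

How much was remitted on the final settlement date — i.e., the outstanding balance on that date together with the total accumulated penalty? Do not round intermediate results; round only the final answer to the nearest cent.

Balance at month 12: kr 554,560.0000 × (1 + 0.0055)^12 = kr 592,288.6907…
After kr 282,800.00 payment: kr 592,288.6907… − kr 282,800.00 = kr 309,488.6907…
Balance at month 17: kr 309,488.6907… × (1 + 0.0055)^5 = kr 318,093.7664…
Penalty: 17 × 2% × kr 554,560.00 = kr 188,550.40
Final settlement = outstanding balance + penalty = kr 318,093.7664… + kr 188,550.40 = kr 506,644.17

kr 506,644.17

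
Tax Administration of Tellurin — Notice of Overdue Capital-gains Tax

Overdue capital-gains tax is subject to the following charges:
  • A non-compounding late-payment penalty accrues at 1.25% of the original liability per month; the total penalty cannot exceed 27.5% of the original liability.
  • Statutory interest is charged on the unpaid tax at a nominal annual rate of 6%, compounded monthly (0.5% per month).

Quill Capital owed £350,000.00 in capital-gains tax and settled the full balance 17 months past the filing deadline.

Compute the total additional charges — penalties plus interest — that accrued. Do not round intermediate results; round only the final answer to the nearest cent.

Penalty: 17 × 1.25% × £350,000.00 = £74,375.00 (below the 27.5% cap of £96,250.00)
Interest: £350,000.00 × ((1 + 0.005)^17 − 1) = £350,000.00 × 0.0884865… = £30,970.2775…
Penalties + interest = £74,375.0000 + £30,970.2775… = £105,345.28

£105,345.28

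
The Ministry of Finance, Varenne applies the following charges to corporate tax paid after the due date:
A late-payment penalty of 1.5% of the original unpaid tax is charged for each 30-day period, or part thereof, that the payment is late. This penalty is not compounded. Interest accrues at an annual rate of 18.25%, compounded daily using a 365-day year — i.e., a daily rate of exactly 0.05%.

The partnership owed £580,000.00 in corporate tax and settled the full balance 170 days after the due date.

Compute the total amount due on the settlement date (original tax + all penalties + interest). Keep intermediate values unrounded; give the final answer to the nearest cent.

Penalty periods: ⌈170/30⌉ = 6; penalty = 6 × 1.5% × £580,000.00 = £52,200.00
Interest: £580,000.00 × ((1 + 0.0005)^170 − 1) = £580,000.00 × 0.08869394… = £51,442.4849…
Total = £580,000.00 + £52,200.0000 + £51,442.4849… = £683,642.48

£683,642.48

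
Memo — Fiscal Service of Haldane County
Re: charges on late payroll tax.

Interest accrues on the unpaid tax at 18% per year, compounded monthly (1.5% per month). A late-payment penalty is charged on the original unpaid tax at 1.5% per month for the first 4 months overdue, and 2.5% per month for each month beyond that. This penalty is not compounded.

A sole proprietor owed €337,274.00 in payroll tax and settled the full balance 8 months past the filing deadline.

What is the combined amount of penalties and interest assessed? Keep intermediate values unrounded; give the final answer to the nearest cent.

€96,626.50

Penalty, months 1–4: 4 × 1.5% × €337,274.00 = €20,236.44
Penalty, months 5–8: 4 × 2.5% × €337,274.00 = €33,727.40
Interest: €337,274.00 × ((1 + 0.015)^8 − 1) = €337,274.00 × 0.1264926… = €42,662.6607…
Penalties + interest = €53,963.8400 + €42,662.6607… = €96,626.50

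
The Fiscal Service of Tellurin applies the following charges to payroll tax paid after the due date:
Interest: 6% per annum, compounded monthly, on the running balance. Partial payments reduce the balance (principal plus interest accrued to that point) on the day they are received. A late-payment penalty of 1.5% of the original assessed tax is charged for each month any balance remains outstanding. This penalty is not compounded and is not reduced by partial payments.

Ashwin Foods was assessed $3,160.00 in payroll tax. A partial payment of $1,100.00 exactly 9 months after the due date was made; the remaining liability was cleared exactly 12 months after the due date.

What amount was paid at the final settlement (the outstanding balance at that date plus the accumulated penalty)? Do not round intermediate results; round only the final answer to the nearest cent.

Monthly rate = 6% ÷ 12 = 0.5%
Balance at month 9: $3,160.0000 × (1 + 0.005)^9 = $3,305.0774…
After $1,100.00 payment: $3,305.0774… − $1,100.00 = $2,205.0774…
Balance at month 12: $2,205.0774… × (1 + 0.005)^3 = $2,238.3192…
Penalty: 12 × 1.5% × $3,160.00 = $568.80
Final settlement = outstanding balance + penalty = $2,238.3192… + $568.80 = $2,807.12

$2,807.12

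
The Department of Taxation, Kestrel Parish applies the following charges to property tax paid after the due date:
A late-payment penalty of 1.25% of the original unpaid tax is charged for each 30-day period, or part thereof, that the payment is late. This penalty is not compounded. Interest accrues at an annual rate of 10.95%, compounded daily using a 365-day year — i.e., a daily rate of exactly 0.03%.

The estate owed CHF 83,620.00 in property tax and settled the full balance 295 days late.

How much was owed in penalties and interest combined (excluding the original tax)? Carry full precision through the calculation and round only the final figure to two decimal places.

CHF 18,189.00

Penalty periods: ⌈295/30⌉ = 10; penalty = 10 × 1.25% × CHF 83,620.00 = CHF 10,452.50
Interest: CHF 83,620.00 × ((1 + 0.0003)^295 − 1) = CHF 83,620.00 × 0.09251975… = CHF 7,736.5017…
Penalties + interest = CHF 10,452.5000 + CHF 7,736.5017… = CHF 18,189.00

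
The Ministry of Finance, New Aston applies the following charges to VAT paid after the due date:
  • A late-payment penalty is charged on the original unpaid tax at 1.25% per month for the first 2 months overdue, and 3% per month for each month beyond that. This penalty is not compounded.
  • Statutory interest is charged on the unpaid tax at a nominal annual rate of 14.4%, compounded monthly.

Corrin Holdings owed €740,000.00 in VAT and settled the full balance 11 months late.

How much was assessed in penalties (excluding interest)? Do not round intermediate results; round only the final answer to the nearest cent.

Penalty, months 1–2: 2 × 1.25% × €740,000.00 = €18,500.00
Penalty, months 3–11: 9 × 3% × €740,000.00 = €199,800.00
Total penalty = €18,500.00 + €199,800.00 = €218,300.00

€218,300.00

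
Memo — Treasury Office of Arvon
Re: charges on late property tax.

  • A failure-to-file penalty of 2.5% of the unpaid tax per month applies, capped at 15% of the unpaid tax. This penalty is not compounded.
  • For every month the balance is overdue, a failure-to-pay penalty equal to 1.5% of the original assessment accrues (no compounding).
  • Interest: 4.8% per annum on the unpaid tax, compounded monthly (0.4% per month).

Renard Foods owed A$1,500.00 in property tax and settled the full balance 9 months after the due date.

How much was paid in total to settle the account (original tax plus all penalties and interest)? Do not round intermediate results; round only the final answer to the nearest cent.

A$1,982.37

Failure-to-file: 9 × 2.5% × A$1,500.00 = A$337.50, capped at 15% × A$1,500.00 = A$225.00
Failure-to-pay penalty = 1.5% × A$1,500.00 × 9 mo = A$202.50
Interest: A$1,500.00 × ((1 + 0.004)^9 − 1) = A$1,500.00 × 0.0365814… = A$54.8721…
Total = A$1,500.00 + A$427.5000 + A$54.8721… = A$1,982.37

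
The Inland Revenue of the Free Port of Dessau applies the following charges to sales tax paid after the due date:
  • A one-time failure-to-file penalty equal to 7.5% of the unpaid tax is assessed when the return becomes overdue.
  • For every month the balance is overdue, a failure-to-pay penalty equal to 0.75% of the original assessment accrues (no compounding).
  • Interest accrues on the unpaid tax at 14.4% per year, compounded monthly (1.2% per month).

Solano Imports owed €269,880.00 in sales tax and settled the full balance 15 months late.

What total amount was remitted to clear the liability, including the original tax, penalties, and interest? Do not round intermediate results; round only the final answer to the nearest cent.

Failure-to-file penalty: 7.5% × €269,880.00 = €20,241.00
Failure-to-pay penalty: 15 × 0.75% × €269,880.00 = €30,361.50
Interest: €269,880.00 × ((1 + 0.012)^15 − 1) = €269,880.00 × 0.1959353… = €52,879.0207…
Total = €269,880.00 + €50,602.5000 + €52,879.0207… = €373,361.52

€373,361.52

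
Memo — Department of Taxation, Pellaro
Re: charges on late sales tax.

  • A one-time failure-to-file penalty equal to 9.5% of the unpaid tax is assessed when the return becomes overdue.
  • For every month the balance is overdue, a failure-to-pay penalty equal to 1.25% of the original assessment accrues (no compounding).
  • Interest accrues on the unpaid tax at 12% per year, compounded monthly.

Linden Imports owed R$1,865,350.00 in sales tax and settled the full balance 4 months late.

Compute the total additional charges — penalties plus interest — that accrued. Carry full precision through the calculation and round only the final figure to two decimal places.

R$346,216.44

Failure-to-file penalty: 9.5% × R$1,865,350.00 = R$177,208.25
Failure-to-pay penalty: 4 × 1.25% × R$1,865,350.00 = R$93,267.50
Interest (12%/yr ÷ 12 = 1%/month): R$1,865,350.00 × ((1 + 0.01)^4 − 1) = R$75,740.6901…
Penalties + interest = R$270,475.7500 + R$75,740.6901… = R$346,216.44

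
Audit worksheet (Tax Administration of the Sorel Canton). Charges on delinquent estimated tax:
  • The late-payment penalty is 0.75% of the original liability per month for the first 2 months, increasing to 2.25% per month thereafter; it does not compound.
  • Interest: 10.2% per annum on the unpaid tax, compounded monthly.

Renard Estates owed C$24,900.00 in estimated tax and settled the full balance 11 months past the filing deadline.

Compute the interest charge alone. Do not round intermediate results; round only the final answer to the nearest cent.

Interest (10.2%/yr ÷ 12 = 0.85%/month): C$24,900.00 × ((1 + 0.0085)^11 − 1) = C$2,429.6629…

C$2,429.66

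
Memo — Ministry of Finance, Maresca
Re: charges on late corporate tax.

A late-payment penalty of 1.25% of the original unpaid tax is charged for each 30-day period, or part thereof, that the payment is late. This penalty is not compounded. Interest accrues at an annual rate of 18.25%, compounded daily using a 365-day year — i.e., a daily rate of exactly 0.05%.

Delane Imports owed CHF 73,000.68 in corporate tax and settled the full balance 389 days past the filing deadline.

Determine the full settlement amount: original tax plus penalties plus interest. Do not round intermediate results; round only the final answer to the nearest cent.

CHF 100,532.48

Penalty periods: ⌈389/30⌉ = 13; penalty = 13 × 1.25% × CHF 73,000.68 = CHF 11,862.61…
Interest: CHF 73,000.68 × ((1 + 0.0005)^389 − 1) = CHF 73,000.68 × 0.21464444… = CHF 15,669.1900…
Total = CHF 73,000.68 + CHF 11,862.6105 + CHF 15,669.1900… = CHF 100,532.48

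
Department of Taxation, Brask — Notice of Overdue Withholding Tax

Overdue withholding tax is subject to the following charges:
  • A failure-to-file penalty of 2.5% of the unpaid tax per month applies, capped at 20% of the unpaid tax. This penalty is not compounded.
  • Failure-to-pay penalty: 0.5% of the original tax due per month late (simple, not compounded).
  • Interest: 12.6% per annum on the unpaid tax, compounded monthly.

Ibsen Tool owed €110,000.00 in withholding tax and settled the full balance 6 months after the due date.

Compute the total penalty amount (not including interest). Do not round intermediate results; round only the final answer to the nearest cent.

€19,800.00

Failure-to-file: 6 × 2.5% × €110,000.00 = €16,500.00 (under the 20% cap)
Failure-to-pay penalty = 0.5% × €110,000.00 × 6 mo = €3,300.00
Total penalty = €16,500.00 + €3,300.00 = €19,800.00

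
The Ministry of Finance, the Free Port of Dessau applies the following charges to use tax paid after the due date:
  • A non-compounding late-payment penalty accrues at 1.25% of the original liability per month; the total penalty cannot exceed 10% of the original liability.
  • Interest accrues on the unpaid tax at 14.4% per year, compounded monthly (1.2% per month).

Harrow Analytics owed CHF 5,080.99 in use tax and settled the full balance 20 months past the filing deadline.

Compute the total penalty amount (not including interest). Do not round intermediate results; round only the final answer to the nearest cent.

Penalty (uncapped): 20 × 1.25% × CHF 5,080.99 = CHF 1,270.25…; cap = 10% × CHF 5,080.99 = CHF 508.10… → penalty = CHF 508.10…

CHF 508.10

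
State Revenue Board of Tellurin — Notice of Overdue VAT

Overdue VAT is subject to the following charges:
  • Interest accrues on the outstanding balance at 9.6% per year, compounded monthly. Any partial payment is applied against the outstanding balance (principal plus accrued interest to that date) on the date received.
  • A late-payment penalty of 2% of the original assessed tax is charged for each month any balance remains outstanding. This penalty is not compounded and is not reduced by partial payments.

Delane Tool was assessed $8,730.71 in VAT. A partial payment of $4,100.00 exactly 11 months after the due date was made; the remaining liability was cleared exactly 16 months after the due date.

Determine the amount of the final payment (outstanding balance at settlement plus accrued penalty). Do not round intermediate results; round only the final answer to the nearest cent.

Monthly rate = 9.6% ÷ 12 = 0.8%
Balance at month 11: $8,730.7100 × (1 + 0.008)^11 = $9,530.4941…
After $4,100.00 payment: $9,530.4941… − $4,100.00 = $5,430.4941…
Balance at month 16: $5,430.4941… × (1 + 0.008)^5 = $5,651.2173…
Penalty: 16 × 2% × $8,730.71 = $2,793.83…
Final settlement = outstanding balance + penalty = $5,651.2173… + $2,793.83… = $8,445.04

$8,445.04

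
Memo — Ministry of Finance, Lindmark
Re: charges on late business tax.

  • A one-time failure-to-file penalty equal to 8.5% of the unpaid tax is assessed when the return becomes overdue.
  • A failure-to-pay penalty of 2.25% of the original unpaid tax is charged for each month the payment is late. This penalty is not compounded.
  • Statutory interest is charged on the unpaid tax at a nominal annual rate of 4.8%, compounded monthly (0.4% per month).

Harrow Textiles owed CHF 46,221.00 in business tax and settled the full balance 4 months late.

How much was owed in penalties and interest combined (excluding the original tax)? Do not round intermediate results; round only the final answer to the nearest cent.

Failure-to-file penalty: 8.5% × CHF 46,221.00 = CHF 3,928.79…
Failure-to-pay penalty: 4 × 2.25% × CHF 46,221.00 = CHF 4,159.89
Interest: CHF 46,221.00 × ((1 + 0.004)^4 − 1) = CHF 46,221.00 × 0.0160963… = CHF 743.9851…
Penalties + interest = CHF 8,088.6750 + CHF 743.9851… = CHF 8,832.66

CHF 8,832.66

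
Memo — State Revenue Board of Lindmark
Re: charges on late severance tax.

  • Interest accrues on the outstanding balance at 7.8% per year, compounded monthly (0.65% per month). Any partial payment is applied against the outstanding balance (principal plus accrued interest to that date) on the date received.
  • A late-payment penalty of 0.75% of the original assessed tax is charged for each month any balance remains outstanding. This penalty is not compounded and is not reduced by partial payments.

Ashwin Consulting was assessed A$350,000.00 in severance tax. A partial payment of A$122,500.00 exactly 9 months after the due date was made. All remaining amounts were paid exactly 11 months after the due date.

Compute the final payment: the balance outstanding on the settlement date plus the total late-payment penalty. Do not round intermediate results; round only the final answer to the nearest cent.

A$280,631.70

Balance at month 9: A$350,000.0000 × (1 + 0.0065)^9 = A$371,015.5032…
After A$122,500.00 payment: A$371,015.5032… − A$122,500.00 = A$248,515.5032…
Balance at month 11: A$248,515.5032… × (1 + 0.0065)^2 = A$251,756.7045…
Penalty: 11 × 0.75% × A$350,000.00 = A$28,875.00
Final settlement = outstanding balance + penalty = A$251,756.7045… + A$28,875.00 = A$280,631.70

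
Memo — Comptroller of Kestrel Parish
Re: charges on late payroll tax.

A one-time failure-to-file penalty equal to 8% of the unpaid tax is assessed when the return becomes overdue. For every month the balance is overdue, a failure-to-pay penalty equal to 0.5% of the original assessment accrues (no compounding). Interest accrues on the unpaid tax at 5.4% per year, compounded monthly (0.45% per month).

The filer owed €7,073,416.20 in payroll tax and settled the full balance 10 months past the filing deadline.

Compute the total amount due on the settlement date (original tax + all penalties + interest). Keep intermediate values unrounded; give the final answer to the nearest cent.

€8,317,787.65

Failure-to-file penalty: 8% × €7,073,416.20 = €565,873.30…
Failure-to-pay penalty: 10 × 0.5% × €7,073,416.20 = €353,670.81
Interest: €7,073,416.20 × ((1 + 0.0045)^10 − 1) = €7,073,416.20 × 0.0459223… = €324,827.3397…
Total = €7,073,416.20 + €919,544.1060 + €324,827.3397… = €8,317,787.65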